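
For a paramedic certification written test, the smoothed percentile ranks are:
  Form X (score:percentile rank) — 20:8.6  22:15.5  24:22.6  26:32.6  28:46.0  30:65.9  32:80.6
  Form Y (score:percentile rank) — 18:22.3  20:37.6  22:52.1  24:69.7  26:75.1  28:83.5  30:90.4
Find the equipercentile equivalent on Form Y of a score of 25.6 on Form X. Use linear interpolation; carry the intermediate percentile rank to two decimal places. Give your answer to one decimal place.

19.1

PR of 25.6 on Form X: 22.6 + (25.6 − 24)/(26 − 24) × (32.6 − 22.6) = 30.60
On Form Y, PR 30.60 falls between score 18 (PR 22.3) and 20 (PR 37.6).
Interpolate: 18 + (30.60 − 22.3)/(37.6 − 22.3) × (20 − 18) = 19.1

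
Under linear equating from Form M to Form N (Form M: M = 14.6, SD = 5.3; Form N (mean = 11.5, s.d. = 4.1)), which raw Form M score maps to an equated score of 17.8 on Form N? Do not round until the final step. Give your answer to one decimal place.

22.7

Invert y = (SD_Y/SD_X)(x − M_X) + M_Y:
x = (SD_X/SD_Y)(y − M_Y) + M_X = (5.3/4.1)(17.8 − 11.5) + 14.6
x = 1.292683 × 6.300 + 14.6 = 22.7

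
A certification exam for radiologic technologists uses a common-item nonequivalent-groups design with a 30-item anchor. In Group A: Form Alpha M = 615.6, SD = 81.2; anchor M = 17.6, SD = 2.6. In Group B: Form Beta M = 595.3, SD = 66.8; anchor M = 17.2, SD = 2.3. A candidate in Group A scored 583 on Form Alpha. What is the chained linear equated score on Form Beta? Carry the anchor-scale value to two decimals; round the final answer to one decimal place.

576.7

Form Alpha → anchor (Group A): v = (2.6/81.2)(583 − 615.6) + 17.6 = 16.56
anchor → Form Beta (Group B): y = (66.8/2.3)(16.56 − 17.2) + 595.3 = 576.7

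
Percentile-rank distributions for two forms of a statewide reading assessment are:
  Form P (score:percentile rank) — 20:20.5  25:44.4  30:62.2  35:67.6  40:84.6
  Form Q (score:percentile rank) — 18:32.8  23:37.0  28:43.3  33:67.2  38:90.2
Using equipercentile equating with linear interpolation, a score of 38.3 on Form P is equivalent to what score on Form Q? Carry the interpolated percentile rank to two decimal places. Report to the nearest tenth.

PR of 38.3 on Form P: 67.6 + (38.3 − 35)/(40 − 35) × (84.6 − 67.6) = 78.82
On Form Q, PR 78.82 falls between score 33 (PR 67.2) and 38 (PR 90.2).
Interpolate: 33 + (78.82 − 67.2)/(90.2 − 67.2) × (38 − 33) = 35.5

35.5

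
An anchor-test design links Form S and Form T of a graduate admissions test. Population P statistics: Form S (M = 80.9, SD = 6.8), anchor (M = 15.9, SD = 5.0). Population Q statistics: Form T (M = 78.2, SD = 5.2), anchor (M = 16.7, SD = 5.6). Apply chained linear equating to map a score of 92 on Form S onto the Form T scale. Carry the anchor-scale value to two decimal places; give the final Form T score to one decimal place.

85.0

Form S → anchor (Population P): v = (5.0/6.8)(92 − 80.9) + 15.9 = 24.06
anchor → Form T (Population Q): y = (5.2/5.6)(24.06 − 16.7) + 78.2 = 85.0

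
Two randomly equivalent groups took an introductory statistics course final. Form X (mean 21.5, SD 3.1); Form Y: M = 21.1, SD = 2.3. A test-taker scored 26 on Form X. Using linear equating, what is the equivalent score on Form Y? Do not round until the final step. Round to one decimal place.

24.4

Linear equating: y = (SD_Y/SD_X)(x − M_X) + M_Y
y = (2.3/3.1)(26 − 21.5) + 21.1
y = 0.741935 × 4.5 + 21.1 = 3.3387 + 21.1 = 24.4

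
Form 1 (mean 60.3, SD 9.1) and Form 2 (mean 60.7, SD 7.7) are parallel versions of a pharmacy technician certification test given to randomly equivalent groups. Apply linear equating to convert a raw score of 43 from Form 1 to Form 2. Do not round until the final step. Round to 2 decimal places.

46.06

Linear equating: y = (SD_Y/SD_X)(x − M_X) + M_Y
y = (7.7/9.1)(43 − 60.3) + 60.7
y = 0.846154 × -17.3 + 60.7 = -14.6385 + 60.7 = 46.06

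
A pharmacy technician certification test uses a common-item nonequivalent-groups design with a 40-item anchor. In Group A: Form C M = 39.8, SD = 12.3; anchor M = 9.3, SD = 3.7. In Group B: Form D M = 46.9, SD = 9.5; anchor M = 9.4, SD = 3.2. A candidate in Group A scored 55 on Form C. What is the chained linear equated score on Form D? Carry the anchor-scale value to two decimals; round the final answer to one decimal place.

Form C → anchor (Group A): v = (3.7/12.3)(55 − 39.8) + 9.3 = 13.87
anchor → Form D (Group B): y = (9.5/3.2)(13.87 − 9.4) + 46.9 = 60.2

60.2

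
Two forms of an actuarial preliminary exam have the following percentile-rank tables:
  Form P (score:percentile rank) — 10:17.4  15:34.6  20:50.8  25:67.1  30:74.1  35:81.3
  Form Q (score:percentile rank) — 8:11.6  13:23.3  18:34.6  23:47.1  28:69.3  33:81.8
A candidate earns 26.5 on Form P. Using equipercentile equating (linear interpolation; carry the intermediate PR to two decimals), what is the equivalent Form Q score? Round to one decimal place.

28.0

PR of 26.5 on Form P: 67.1 + (26.5 − 25)/(30 − 25) × (74.1 − 67.1) = 69.20
On Form Q, PR 69.20 falls between score 23 (PR 47.1) and 28 (PR 69.3).
Interpolate: 23 + (69.20 − 47.1)/(69.3 − 47.1) × (28 − 23) = 28.0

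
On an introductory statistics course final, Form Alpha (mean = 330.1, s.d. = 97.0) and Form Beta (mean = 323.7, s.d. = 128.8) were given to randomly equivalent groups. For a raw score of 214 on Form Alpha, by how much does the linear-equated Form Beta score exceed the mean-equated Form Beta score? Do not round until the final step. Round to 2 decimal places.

Mean-equated: 214 + (323.7 − 330.1) = 207.60
Linear-equated: (128.8/97.0)(214 − 330.1) + 323.7 = 169.538
Difference = 169.538 − 207.60 = -38.06

-38.06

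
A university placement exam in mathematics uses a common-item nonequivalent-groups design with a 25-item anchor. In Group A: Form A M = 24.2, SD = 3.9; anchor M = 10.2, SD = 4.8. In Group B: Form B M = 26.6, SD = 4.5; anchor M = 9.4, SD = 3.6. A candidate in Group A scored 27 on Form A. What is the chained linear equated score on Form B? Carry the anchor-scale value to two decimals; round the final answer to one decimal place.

31.9

Form A → anchor (Group A): v = (4.8/3.9)(27 − 24.2) + 10.2 = 13.65
anchor → Form B (Group B): y = (4.5/3.6)(13.65 − 9.4) + 26.6 = 31.9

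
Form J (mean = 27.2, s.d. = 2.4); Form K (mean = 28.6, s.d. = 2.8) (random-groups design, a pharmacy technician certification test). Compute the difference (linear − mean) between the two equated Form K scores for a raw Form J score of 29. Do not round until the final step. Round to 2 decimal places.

Mean-equated: 29 + (28.6 − 27.2) = 30.40
Linear-equated: (2.8/2.4)(29 − 27.2) + 28.6 = 30.700
Difference = 30.700 − 30.40 = 0.30

0.30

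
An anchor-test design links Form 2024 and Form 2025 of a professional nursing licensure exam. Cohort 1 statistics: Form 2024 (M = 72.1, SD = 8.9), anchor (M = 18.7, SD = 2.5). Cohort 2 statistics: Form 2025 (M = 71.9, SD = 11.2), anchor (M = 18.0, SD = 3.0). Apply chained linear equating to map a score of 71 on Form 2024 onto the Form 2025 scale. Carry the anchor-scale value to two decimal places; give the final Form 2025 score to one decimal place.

Form 2024 → anchor (Cohort 1): v = (2.5/8.9)(71 − 72.1) + 18.7 = 18.39
anchor → Form 2025 (Cohort 2): y = (11.2/3.0)(18.39 − 18.0) + 71.9 = 73.4

73.4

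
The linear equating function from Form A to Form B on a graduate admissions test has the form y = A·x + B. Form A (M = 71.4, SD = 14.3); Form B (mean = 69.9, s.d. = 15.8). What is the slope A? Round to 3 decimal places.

A = SD_Y / SD_X = 15.8 / 14.3 = 1.105

1.105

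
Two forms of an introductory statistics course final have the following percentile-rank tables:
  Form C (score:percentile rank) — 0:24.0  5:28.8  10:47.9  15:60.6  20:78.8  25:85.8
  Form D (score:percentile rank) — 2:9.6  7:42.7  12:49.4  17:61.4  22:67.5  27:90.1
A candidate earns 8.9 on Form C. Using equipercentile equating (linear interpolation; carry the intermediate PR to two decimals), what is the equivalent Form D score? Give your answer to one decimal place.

PR of 8.9 on Form C: 28.8 + (8.9 − 5)/(10 − 5) × (47.9 − 28.8) = 43.70
On Form D, PR 43.70 falls between score 7 (PR 42.7) and 12 (PR 49.4).
Interpolate: 7 + (43.70 − 42.7)/(49.4 − 42.7) × (12 − 7) = 7.7

7.7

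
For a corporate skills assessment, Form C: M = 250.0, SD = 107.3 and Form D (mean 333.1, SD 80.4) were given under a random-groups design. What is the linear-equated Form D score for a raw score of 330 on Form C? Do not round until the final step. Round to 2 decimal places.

Linear equating: y = (SD_Y/SD_X)(x − M_X) + M_Y
y = (80.4/107.3)(330 − 250.0) + 333.1
y = 0.749301 × 80.0 + 333.1 = 59.9441 + 333.1 = 393.04

393.04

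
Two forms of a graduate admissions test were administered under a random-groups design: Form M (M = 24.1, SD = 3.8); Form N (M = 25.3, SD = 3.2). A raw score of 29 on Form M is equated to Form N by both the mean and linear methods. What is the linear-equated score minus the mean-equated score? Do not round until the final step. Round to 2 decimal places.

Mean-equated: 29 + (25.3 − 24.1) = 30.20
Linear-equated: (3.2/3.8)(29 − 24.1) + 25.3 = 29.426
Difference = 29.426 − 30.20 = -0.77

-0.77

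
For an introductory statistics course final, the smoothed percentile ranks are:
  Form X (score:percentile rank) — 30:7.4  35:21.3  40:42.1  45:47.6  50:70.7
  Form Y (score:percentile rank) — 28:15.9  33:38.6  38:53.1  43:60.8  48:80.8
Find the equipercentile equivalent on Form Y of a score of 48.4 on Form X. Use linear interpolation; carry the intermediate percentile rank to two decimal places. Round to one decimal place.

PR of 48.4 on Form X: 47.6 + (48.4 − 45)/(50 − 45) × (70.7 − 47.6) = 63.31
On Form Y, PR 63.31 falls between score 43 (PR 60.8) and 48 (PR 80.8).
Interpolate: 43 + (63.31 − 60.8)/(80.8 − 60.8) × (48 − 43) = 43.6

43.6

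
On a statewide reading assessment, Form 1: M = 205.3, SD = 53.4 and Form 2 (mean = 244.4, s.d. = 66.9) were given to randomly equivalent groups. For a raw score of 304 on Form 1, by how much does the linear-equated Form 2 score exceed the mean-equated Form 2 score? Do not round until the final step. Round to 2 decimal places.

Mean-equated: 304 + (244.4 − 205.3) = 343.10
Linear-equated: (66.9/53.4)(304 − 205.3) + 244.4 = 368.052
Difference = 368.052 − 343.10 = 24.95

24.95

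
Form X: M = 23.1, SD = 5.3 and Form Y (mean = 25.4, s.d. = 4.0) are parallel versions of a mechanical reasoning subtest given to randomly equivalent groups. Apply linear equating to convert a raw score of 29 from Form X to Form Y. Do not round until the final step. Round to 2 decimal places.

Linear equating: y = (SD_Y/SD_X)(x − M_X) + M_Y
y = (4.0/5.3)(29 − 23.1) + 25.4
y = 0.754717 × 5.9 + 25.4 = 4.4528 + 25.4 = 29.85

29.85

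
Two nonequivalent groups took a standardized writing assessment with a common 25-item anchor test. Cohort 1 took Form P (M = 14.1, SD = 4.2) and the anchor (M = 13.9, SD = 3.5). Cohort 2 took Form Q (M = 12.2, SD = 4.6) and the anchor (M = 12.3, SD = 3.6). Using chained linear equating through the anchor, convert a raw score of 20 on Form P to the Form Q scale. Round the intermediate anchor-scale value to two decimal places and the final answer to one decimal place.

Form P → anchor (Cohort 1): v = (3.5/4.2)(20 − 14.1) + 13.9 = 18.82
anchor → Form Q (Cohort 2): y = (4.6/3.6)(18.82 − 12.3) + 12.2 = 20.5

20.5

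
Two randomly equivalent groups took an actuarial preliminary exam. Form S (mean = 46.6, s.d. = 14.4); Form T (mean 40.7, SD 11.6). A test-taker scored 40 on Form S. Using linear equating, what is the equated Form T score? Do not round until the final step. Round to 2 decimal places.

Linear equating: y = (SD_Y/SD_X)(x − M_X) + M_Y
y = (11.6/14.4)(40 − 46.6) + 40.7
y = 0.805556 × -6.6 + 40.7 = -5.3167 + 40.7 = 35.38

35.38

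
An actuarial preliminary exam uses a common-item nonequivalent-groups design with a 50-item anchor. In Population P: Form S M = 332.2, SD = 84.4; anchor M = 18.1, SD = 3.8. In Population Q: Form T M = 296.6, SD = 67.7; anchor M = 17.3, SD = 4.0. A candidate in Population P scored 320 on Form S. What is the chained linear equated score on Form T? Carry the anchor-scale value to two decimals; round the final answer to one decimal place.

Form S → anchor (Population P): v = (3.8/84.4)(320 − 332.2) + 18.1 = 17.55
anchor → Form T (Population Q): y = (67.7/4.0)(17.55 − 17.3) + 296.6 = 300.8

300.8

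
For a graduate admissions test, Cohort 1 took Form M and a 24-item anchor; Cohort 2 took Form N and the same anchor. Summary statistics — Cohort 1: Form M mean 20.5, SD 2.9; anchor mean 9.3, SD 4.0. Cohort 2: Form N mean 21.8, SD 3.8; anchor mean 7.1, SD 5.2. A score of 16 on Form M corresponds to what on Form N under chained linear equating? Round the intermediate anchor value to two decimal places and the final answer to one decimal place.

18.9

Form M → anchor (Cohort 1): v = (4.0/2.9)(16 − 20.5) + 9.3 = 3.09
anchor → Form N (Cohort 2): y = (3.8/5.2)(3.09 − 7.1) + 21.8 = 18.9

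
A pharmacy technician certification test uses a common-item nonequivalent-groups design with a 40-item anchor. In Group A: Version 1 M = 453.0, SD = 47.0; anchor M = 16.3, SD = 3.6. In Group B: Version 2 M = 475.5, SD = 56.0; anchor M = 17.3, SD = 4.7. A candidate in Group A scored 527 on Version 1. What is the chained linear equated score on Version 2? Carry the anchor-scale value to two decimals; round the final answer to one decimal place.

Version 1 → anchor (Group A): v = (3.6/47.0)(527 − 453.0) + 16.3 = 21.97
anchor → Version 2 (Group B): y = (56.0/4.7)(21.97 − 17.3) + 475.5 = 531.1

531.1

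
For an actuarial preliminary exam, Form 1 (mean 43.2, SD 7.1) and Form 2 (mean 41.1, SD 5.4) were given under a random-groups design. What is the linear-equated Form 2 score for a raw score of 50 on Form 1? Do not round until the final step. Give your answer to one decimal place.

Linear equating: y = (SD_Y/SD_X)(x − M_X) + M_Y
y = (5.4/7.1)(50 − 43.2) + 41.1
y = 0.760563 × 6.8 + 41.1 = 5.1718 + 41.1 = 46.3

46.3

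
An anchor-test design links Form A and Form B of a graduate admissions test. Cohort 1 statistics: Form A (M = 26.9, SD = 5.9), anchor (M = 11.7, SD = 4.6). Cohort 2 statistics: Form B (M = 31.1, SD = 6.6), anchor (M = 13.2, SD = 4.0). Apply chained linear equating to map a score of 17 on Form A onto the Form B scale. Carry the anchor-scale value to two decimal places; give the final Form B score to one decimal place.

15.9

Form A → anchor (Cohort 1): v = (4.6/5.9)(17 − 26.9) + 11.7 = 3.98
anchor → Form B (Cohort 2): y = (6.6/4.0)(3.98 − 13.2) + 31.1 = 15.9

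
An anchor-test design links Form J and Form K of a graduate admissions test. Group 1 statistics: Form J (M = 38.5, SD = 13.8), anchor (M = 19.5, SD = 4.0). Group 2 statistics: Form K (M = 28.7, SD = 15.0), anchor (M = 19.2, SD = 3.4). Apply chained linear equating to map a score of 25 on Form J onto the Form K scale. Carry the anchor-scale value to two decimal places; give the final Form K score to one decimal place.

12.8

Form J → anchor (Group 1): v = (4.0/13.8)(25 − 38.5) + 19.5 = 15.59
anchor → Form K (Group 2): y = (15.0/3.4)(15.59 − 19.2) + 28.7 = 12.8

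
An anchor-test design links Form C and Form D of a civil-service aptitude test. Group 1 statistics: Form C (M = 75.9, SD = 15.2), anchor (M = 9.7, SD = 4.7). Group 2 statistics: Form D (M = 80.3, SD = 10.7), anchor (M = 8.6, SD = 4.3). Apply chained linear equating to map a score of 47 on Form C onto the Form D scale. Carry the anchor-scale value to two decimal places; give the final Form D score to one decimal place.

Form C → anchor (Group 1): v = (4.7/15.2)(47 − 75.9) + 9.7 = 0.76
anchor → Form D (Group 2): y = (10.7/4.3)(0.76 − 8.6) + 80.3 = 60.8

60.8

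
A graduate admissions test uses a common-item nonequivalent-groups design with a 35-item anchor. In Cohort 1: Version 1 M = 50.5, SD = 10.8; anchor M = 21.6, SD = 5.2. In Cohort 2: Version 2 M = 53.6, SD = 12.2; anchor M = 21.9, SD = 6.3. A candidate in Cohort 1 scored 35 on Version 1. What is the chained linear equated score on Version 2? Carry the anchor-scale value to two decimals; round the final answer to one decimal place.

38.6

Version 1 → anchor (Cohort 1): v = (5.2/10.8)(35 − 50.5) + 21.6 = 14.14
anchor → Version 2 (Cohort 2): y = (12.2/6.3)(14.14 − 21.9) + 53.6 = 38.6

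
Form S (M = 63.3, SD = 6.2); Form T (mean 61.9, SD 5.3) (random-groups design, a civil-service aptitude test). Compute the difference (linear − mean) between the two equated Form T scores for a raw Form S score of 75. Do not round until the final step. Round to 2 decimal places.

-1.70

Mean-equated: 75 + (61.9 − 63.3) = 73.60
Linear-equated: (5.3/6.2)(75 − 63.3) + 61.9 = 71.902
Difference = 71.902 − 73.60 = -1.70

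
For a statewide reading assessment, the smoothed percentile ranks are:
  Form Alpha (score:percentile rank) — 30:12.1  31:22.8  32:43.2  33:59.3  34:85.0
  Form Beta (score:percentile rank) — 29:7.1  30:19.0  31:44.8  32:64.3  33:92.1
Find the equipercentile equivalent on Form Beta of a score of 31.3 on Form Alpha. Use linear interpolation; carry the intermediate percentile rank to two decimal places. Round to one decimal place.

30.4

PR of 31.3 on Form Alpha: 22.8 + (31.3 − 31)/(32 − 31) × (43.2 − 22.8) = 28.92
On Form Beta, PR 28.92 falls between score 30 (PR 19.0) and 31 (PR 44.8).
Interpolate: 30 + (28.92 − 19.0)/(44.8 − 19.0) × (31 − 30) = 30.4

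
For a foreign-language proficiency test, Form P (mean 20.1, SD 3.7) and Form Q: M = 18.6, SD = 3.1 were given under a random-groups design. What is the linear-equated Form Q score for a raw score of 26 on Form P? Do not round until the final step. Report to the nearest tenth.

23.5

Linear equating: y = (SD_Y/SD_X)(x − M_X) + M_Y
y = (3.1/3.7)(26 − 20.1) + 18.6
y = 0.837838 × 5.9 + 18.6 = 4.9432 + 18.6 = 23.5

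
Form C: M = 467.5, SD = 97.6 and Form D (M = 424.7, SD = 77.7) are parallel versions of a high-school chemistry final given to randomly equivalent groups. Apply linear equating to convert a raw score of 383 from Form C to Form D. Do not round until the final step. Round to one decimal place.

Linear equating: y = (SD_Y/SD_X)(x − M_X) + M_Y
y = (77.7/97.6)(383 − 467.5) + 424.7
y = 0.796107 × -84.5 + 424.7 = -67.2710 + 424.7 = 357.4

357.4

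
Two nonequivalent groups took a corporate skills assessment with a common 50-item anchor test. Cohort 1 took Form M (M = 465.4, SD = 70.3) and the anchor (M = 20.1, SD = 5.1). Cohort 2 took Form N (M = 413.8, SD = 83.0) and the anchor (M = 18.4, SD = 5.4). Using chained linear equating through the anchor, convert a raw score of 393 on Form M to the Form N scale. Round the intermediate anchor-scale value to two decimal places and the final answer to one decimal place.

Form M → anchor (Cohort 1): v = (5.1/70.3)(393 − 465.4) + 20.1 = 14.85
anchor → Form N (Cohort 2): y = (83.0/5.4)(14.85 − 18.4) + 413.8 = 359.2

359.2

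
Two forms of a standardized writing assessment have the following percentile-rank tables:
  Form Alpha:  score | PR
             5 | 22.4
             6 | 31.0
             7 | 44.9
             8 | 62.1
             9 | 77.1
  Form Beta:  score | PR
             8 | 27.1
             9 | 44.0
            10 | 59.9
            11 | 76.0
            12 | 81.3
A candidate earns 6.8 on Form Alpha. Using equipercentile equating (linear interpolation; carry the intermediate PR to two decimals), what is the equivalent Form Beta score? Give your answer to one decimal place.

8.9

PR of 6.8 on Form Alpha: 31.0 + (6.8 − 6)/(7 − 6) × (44.9 − 31.0) = 42.12
On Form Beta, PR 42.12 falls between score 8 (PR 27.1) and 9 (PR 44.0).
Interpolate: 8 + (42.12 − 27.1)/(44.0 − 27.1) × (9 − 8) = 8.9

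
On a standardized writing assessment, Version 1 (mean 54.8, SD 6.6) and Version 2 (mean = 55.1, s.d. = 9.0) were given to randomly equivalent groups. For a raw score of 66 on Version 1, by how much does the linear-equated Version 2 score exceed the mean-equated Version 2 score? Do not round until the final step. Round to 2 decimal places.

4.07

Mean-equated: 66 + (55.1 − 54.8) = 66.30
Linear-equated: (9.0/6.6)(66 − 54.8) + 55.1 = 70.373
Difference = 70.373 − 66.30 = 4.07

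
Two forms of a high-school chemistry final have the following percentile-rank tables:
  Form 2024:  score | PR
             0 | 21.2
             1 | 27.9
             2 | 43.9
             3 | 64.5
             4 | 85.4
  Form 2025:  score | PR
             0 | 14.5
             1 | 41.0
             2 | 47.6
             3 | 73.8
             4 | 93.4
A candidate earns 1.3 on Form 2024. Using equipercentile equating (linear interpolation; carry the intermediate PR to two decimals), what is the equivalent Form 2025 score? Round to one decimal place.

PR of 1.3 on Form 2024: 27.9 + (1.3 − 1)/(2 − 1) × (43.9 − 27.9) = 32.70
On Form 2025, PR 32.70 falls between score 0 (PR 14.5) and 1 (PR 41.0).
Interpolate: 0 + (32.70 − 14.5)/(41.0 − 14.5) × (1 − 0) = 0.7

0.7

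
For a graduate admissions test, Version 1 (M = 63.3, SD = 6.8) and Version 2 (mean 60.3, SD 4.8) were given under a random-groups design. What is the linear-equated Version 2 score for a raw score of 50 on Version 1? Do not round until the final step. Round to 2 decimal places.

Linear equating: y = (SD_Y/SD_X)(x − M_X) + M_Y
y = (4.8/6.8)(50 − 63.3) + 60.3
y = 0.705882 × -13.3 + 60.3 = -9.3882 + 60.3 = 50.91

50.91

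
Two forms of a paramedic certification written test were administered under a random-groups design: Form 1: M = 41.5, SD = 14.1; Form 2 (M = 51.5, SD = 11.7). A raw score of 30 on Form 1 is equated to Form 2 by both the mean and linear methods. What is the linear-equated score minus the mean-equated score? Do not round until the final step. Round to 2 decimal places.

Mean-equated: 30 + (51.5 − 41.5) = 40.00
Linear-equated: (11.7/14.1)(30 − 41.5) + 51.5 = 41.957
Difference = 41.957 − 40.00 = 1.96

1.96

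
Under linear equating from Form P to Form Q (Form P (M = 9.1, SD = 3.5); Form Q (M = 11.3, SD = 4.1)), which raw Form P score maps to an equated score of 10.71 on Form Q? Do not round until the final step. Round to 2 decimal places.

Invert y = (SD_Y/SD_X)(x − M_X) + M_Y:
x = (SD_X/SD_Y)(y − M_Y) + M_X = (3.5/4.1)(10.71 − 11.3) + 9.1
x = 0.853659 × -0.590 + 9.1 = 8.60

8.60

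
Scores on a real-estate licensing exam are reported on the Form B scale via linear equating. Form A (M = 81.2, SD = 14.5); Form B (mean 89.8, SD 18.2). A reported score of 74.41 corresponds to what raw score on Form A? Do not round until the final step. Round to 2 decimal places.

Invert y = (SD_Y/SD_X)(x − M_X) + M_Y:
x = (SD_X/SD_Y)(y − M_Y) + M_X = (14.5/18.2)(74.41 − 89.8) + 81.2
x = 0.796703 × -15.390 + 81.2 = 68.94

68.94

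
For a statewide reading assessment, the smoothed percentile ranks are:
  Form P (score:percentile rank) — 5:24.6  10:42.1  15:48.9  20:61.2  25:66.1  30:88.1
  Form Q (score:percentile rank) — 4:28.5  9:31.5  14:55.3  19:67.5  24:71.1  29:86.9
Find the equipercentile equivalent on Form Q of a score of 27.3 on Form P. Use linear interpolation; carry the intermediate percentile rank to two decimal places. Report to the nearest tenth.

25.6

PR of 27.3 on Form P: 66.1 + (27.3 − 25)/(30 − 25) × (88.1 − 66.1) = 76.22
On Form Q, PR 76.22 falls between score 24 (PR 71.1) and 29 (PR 86.9).
Interpolate: 24 + (76.22 − 71.1)/(86.9 − 71.1) × (29 − 24) = 25.6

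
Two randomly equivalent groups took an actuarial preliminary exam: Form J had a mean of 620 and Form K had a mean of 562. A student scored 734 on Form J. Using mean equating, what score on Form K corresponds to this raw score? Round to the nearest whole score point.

Mean equating: y = x + (M_Y − M_X) = 734 + (562 − 620) = 676

676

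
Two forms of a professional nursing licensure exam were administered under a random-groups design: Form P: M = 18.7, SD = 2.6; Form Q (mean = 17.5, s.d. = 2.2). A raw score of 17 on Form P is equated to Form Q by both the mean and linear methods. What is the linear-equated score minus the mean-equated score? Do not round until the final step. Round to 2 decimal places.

0.26

Mean-equated: 17 + (17.5 − 18.7) = 15.80
Linear-equated: (2.2/2.6)(17 − 18.7) + 17.5 = 16.062
Difference = 16.062 − 15.80 = 0.26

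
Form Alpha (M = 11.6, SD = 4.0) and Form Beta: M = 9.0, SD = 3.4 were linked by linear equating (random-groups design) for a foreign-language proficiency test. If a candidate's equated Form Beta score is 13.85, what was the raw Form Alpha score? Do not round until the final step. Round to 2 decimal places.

Invert y = (SD_Y/SD_X)(x − M_X) + M_Y:
x = (SD_X/SD_Y)(y − M_Y) + M_X = (4.0/3.4)(13.85 − 9.0) + 11.6
x = 1.176471 × 4.850 + 11.6 = 17.31

17.31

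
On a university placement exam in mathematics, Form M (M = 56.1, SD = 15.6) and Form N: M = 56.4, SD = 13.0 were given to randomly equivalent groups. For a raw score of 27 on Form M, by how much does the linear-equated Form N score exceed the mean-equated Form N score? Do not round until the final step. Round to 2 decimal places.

Mean-equated: 27 + (56.4 − 56.1) = 27.30
Linear-equated: (13.0/15.6)(27 − 56.1) + 56.4 = 32.150
Difference = 32.150 − 27.30 = 4.85

4.85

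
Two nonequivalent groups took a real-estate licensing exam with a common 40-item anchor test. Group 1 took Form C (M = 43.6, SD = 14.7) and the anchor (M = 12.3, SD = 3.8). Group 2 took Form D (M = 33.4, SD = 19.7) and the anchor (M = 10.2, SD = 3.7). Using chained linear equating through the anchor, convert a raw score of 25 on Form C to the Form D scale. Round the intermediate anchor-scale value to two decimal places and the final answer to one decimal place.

Form C → anchor (Group 1): v = (3.8/14.7)(25 − 43.6) + 12.3 = 7.49
anchor → Form D (Group 2): y = (19.7/3.7)(7.49 − 10.2) + 33.4 = 19.0

19.0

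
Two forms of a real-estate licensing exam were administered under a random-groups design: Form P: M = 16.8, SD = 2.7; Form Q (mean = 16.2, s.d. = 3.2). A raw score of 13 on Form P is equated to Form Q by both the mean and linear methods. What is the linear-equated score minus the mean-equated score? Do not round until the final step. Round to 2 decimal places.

-0.70

Mean-equated: 13 + (16.2 − 16.8) = 12.40
Linear-equated: (3.2/2.7)(13 − 16.8) + 16.2 = 11.696
Difference = 11.696 − 12.40 = -0.70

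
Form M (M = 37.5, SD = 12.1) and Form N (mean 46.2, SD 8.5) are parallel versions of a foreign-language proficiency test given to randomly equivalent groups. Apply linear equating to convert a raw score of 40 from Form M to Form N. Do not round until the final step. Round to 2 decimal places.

Linear equating: y = (SD_Y/SD_X)(x − M_X) + M_Y
y = (8.5/12.1)(40 − 37.5) + 46.2
y = 0.702479 × 2.5 + 46.2 = 1.7562 + 46.2 = 47.96

47.96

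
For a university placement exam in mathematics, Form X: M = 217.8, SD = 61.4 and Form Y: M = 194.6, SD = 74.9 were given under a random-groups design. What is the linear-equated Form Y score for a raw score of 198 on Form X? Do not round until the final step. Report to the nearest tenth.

Linear equating: y = (SD_Y/SD_X)(x − M_X) + M_Y
y = (74.9/61.4)(198 − 217.8) + 194.6
y = 1.219870 × -19.8 + 194.6 = -24.1534 + 194.6 = 170.4

170.4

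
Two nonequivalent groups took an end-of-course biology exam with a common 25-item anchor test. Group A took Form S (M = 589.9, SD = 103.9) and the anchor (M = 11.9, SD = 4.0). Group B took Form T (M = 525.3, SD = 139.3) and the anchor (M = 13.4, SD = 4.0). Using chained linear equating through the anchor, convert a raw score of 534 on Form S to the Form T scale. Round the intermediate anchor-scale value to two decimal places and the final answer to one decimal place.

398.2

Form S → anchor (Group A): v = (4.0/103.9)(534 − 589.9) + 11.9 = 9.75
anchor → Form T (Group B): y = (139.3/4.0)(9.75 − 13.4) + 525.3 = 398.2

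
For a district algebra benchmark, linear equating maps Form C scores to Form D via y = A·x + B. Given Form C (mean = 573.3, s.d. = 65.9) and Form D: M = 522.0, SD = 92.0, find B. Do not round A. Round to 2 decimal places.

A = SD_Y / SD_X = 92.0 / 65.9 = 1.396055
B = M_Y − A·M_X = 522.0 − 1.396055 × 573.3 = -278.36

-278.36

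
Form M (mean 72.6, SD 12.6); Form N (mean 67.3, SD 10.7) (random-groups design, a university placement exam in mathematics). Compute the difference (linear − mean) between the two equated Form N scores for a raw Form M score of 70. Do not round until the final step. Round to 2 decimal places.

Mean-equated: 70 + (67.3 − 72.6) = 64.70
Linear-equated: (10.7/12.6)(70 − 72.6) + 67.3 = 65.092
Difference = 65.092 − 64.70 = 0.39

0.39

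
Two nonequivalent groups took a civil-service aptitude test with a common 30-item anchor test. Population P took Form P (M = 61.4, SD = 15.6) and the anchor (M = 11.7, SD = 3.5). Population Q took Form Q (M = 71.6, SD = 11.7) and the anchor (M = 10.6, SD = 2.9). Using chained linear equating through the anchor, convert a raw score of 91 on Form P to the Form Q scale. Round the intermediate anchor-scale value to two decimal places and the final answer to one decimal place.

Form P → anchor (Population P): v = (3.5/15.6)(91 − 61.4) + 11.7 = 18.34
anchor → Form Q (Population Q): y = (11.7/2.9)(18.34 − 10.6) + 71.6 = 102.8

102.8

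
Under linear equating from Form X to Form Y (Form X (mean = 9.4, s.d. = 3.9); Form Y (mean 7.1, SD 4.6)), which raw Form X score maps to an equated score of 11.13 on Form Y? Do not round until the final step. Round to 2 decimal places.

12.82

Invert y = (SD_Y/SD_X)(x − M_X) + M_Y:
x = (SD_X/SD_Y)(y − M_Y) + M_X = (3.9/4.6)(11.13 − 7.1) + 9.4
x = 0.847826 × 4.030 + 9.4 = 12.82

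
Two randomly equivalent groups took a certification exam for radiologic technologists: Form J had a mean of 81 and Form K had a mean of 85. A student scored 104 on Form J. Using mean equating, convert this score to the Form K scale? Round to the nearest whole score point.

108

Mean equating: y = x + (M_Y − M_X) = 104 + (85 − 81) = 108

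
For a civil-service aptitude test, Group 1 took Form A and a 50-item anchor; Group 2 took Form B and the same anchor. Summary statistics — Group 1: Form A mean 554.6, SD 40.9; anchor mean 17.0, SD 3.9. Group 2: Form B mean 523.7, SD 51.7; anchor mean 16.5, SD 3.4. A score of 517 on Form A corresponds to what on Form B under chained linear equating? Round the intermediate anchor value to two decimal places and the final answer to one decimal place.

476.7

Form A → anchor (Group 1): v = (3.9/40.9)(517 − 554.6) + 17.0 = 13.41
anchor → Form B (Group 2): y = (51.7/3.4)(13.41 − 16.5) + 523.7 = 476.7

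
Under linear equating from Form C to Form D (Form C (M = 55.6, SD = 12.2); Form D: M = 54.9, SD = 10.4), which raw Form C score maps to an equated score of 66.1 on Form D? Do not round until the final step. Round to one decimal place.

Invert y = (SD_Y/SD_X)(x − M_X) + M_Y:
x = (SD_X/SD_Y)(y − M_Y) + M_X = (12.2/10.4)(66.1 − 54.9) + 55.6
x = 1.173077 × 11.200 + 55.6 = 68.7

68.7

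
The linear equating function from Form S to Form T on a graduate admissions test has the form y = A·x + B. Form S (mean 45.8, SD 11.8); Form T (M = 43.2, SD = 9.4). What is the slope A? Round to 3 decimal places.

A = SD_Y / SD_X = 9.4 / 11.8 = 0.797

0.797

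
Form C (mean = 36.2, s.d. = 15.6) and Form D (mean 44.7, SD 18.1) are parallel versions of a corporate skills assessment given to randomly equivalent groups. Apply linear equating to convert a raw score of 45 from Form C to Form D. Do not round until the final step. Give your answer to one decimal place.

54.9

Linear equating: y = (SD_Y/SD_X)(x − M_X) + M_Y
y = (18.1/15.6)(45 − 36.2) + 44.7
y = 1.160256 × 8.8 + 44.7 = 10.2103 + 44.7 = 54.9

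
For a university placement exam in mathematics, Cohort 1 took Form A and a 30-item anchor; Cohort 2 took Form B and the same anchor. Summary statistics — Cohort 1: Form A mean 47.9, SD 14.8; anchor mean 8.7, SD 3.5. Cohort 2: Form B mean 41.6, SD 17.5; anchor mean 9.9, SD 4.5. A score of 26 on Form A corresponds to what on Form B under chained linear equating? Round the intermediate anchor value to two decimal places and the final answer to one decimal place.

16.8

Form A → anchor (Cohort 1): v = (3.5/14.8)(26 − 47.9) + 8.7 = 3.52
anchor → Form B (Cohort 2): y = (17.5/4.5)(3.52 − 9.9) + 41.6 = 16.8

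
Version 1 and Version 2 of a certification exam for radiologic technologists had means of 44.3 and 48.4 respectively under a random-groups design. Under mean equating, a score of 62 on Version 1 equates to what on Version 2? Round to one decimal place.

Mean equating: y = x + (M_Y − M_X) = 62 + (48.4 − 44.3) = 66.1

66.1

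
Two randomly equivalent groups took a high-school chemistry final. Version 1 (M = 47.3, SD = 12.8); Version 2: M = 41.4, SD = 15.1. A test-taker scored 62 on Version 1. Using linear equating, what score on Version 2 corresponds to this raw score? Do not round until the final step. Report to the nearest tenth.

Linear equating: y = (SD_Y/SD_X)(x − M_X) + M_Y
y = (15.1/12.8)(62 − 47.3) + 41.4
y = 1.179688 × 14.7 + 41.4 = 17.3414 + 41.4 = 58.7

58.7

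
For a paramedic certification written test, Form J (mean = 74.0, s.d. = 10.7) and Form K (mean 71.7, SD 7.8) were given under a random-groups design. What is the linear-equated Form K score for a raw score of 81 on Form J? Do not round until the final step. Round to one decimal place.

Linear equating: y = (SD_Y/SD_X)(x − M_X) + M_Y
y = (7.8/10.7)(81 − 74.0) + 71.7
y = 0.728972 × 7.0 + 71.7 = 5.1028 + 71.7 = 76.8

76.8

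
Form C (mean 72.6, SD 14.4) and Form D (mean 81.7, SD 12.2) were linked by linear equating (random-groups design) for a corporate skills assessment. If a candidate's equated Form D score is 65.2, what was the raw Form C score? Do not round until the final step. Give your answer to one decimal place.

53.1

Invert y = (SD_Y/SD_X)(x − M_X) + M_Y:
x = (SD_X/SD_Y)(y − M_Y) + M_X = (14.4/12.2)(65.2 − 81.7) + 72.6
x = 1.180328 × -16.500 + 72.6 = 53.1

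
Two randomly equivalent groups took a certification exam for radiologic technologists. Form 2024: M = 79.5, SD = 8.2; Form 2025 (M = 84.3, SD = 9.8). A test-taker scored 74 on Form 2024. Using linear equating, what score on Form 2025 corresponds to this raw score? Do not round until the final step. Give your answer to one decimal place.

77.7

Linear equating: y = (SD_Y/SD_X)(x − M_X) + M_Y
y = (9.8/8.2)(74 − 79.5) + 84.3
y = 1.195122 × -5.5 + 84.3 = -6.5732 + 84.3 = 77.7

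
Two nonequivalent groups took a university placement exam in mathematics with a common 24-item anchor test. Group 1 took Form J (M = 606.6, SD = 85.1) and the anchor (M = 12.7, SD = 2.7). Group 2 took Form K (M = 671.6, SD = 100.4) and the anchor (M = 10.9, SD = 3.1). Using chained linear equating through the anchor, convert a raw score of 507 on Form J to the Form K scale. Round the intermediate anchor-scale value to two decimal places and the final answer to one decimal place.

Form J → anchor (Group 1): v = (2.7/85.1)(507 − 606.6) + 12.7 = 9.54
anchor → Form K (Group 2): y = (100.4/3.1)(9.54 − 10.9) + 671.6 = 627.6

627.6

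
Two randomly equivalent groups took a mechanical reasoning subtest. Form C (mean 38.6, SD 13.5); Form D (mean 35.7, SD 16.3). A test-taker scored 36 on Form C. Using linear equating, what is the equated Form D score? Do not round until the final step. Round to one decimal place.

32.6

Linear equating: y = (SD_Y/SD_X)(x − M_X) + M_Y
y = (16.3/13.5)(36 − 38.6) + 35.7
y = 1.207407 × -2.6 + 35.7 = -3.1393 + 35.7 = 32.6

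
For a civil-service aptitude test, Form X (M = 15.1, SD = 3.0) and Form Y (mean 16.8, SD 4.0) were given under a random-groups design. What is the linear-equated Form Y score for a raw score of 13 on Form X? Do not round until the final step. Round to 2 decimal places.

Linear equating: y = (SD_Y/SD_X)(x − M_X) + M_Y
y = (4.0/3.0)(13 − 15.1) + 16.8
y = 1.333333 × -2.1 + 16.8 = -2.8000 + 16.8 = 14.00

14.00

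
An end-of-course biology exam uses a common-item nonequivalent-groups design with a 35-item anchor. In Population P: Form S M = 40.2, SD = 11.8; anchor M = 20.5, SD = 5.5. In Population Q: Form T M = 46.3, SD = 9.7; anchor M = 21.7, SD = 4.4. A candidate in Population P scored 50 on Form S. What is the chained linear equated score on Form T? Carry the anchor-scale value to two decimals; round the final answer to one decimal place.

Form S → anchor (Population P): v = (5.5/11.8)(50 − 40.2) + 20.5 = 25.07
anchor → Form T (Population Q): y = (9.7/4.4)(25.07 − 21.7) + 46.3 = 53.7

53.7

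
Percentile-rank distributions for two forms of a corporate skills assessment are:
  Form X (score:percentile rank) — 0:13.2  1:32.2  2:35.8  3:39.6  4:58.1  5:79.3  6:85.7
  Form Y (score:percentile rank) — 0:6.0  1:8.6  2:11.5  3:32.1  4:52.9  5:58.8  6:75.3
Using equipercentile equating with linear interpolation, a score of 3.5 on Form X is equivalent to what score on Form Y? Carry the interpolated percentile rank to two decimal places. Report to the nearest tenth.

3.8

PR of 3.5 on Form X: 39.6 + (3.5 − 3)/(4 − 3) × (58.1 − 39.6) = 48.85
On Form Y, PR 48.85 falls between score 3 (PR 32.1) and 4 (PR 52.9).
Interpolate: 3 + (48.85 − 32.1)/(52.9 − 32.1) × (4 − 3) = 3.8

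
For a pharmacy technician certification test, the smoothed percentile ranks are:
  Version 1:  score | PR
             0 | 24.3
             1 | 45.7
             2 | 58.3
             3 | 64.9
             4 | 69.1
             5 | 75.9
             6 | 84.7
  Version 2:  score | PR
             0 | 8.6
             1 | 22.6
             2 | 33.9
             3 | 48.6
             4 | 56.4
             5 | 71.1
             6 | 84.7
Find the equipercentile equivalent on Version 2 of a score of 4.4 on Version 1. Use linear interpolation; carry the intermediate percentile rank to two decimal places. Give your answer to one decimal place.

PR of 4.4 on Version 1: 69.1 + (4.4 − 4)/(5 − 4) × (75.9 − 69.1) = 71.82
On Version 2, PR 71.82 falls between score 5 (PR 71.1) and 6 (PR 84.7).
Interpolate: 5 + (71.82 − 71.1)/(84.7 − 71.1) × (6 − 5) = 5.1

5.1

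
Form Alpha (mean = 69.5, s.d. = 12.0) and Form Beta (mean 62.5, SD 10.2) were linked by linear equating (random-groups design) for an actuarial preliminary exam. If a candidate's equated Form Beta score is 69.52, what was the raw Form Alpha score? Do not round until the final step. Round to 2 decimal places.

Invert y = (SD_Y/SD_X)(x − M_X) + M_Y:
x = (SD_X/SD_Y)(y − M_Y) + M_X = (12.0/10.2)(69.52 − 62.5) + 69.5
x = 1.176471 × 7.020 + 69.5 = 77.76

77.76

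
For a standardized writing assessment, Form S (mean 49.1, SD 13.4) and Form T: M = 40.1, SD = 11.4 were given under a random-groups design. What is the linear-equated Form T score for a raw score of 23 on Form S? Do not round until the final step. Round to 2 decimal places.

Linear equating: y = (SD_Y/SD_X)(x − M_X) + M_Y
y = (11.4/13.4)(23 − 49.1) + 40.1
y = 0.850746 × -26.1 + 40.1 = -22.2045 + 40.1 = 17.90

17.90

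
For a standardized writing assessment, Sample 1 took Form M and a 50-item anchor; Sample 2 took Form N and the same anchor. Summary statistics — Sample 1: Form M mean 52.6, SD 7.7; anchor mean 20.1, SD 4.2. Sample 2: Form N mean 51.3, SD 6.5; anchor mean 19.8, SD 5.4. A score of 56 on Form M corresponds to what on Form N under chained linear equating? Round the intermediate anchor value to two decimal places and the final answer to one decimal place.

Form M → anchor (Sample 1): v = (4.2/7.7)(56 − 52.6) + 20.1 = 21.95
anchor → Form N (Sample 2): y = (6.5/5.4)(21.95 − 19.8) + 51.3 = 53.9

53.9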